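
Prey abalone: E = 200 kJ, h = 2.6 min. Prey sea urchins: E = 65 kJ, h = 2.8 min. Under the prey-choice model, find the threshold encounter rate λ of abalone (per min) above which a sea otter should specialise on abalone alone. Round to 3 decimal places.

0.166 per min

Drop sea urchins once their profitability E₂/h₂ falls below the rate achievable on abalone alone: E₂/h₂ = λE₁/(1 + λh₁).
Solve for λ: λE₁h₂ = E₂(1 + λh₁) → λ(E₁h₂ − E₂h₁) = E₂ → λ = E₂/(E₁h₂ − E₂h₁).
λ = 65/(200×2.8 − 65×2.6) = 65/391 = 0.1662 per min.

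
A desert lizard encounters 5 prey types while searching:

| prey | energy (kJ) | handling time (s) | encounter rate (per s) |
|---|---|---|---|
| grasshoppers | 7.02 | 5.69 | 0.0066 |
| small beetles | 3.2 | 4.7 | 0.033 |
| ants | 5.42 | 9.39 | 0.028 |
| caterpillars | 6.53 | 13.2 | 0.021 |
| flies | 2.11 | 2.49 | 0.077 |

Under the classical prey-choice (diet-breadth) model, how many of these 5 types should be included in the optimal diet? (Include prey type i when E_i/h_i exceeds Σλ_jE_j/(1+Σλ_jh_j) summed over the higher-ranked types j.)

Rank by E/h (kJ/s): grasshoppers 1.23, flies 0.847, small beetles 0.681, ants 0.577, caterpillars 0.495. Include each in turn until the next type's E/h falls below the running intake rate.
Rate on top 1: 0.04466. flies: 0.847 > 0.04466 → include.
Rate on top 2: 0.1699. small beetles: 0.681 > 0.1699 → include.
Rate on top 3: 0.2271. ants: 0.577 > 0.2271 → include.
Rate on top 4: 0.283. caterpillars: 0.495 > 0.283 → include.
Optimal diet: grasshoppers, flies, small beetles, ants, caterpillars — 5 of 5 types.

5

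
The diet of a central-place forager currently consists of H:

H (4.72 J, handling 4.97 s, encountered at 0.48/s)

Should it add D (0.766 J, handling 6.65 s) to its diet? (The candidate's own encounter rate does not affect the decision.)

No

Current rate: (0.48×4.72)/(1 + 0.48×4.97) = 0.6692 J/s.
D: E/h = 0.766/6.65 = 0.1152 J/s.
Since 0.1152 < R, time spent handling D is better spent searching.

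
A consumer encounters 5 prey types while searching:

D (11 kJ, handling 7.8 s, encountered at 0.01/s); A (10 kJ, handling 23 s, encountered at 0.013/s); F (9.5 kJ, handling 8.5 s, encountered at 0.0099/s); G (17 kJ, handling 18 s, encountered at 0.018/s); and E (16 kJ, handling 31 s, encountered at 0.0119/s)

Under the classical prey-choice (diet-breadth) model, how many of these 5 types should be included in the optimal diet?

5

Profitabilities (E/h, kJ/s): D 1.41, F 1.12, G 0.944, E 0.516, A 0.435. Add prey in this order while the next type's profitability exceeds the intake rate on those already taken.
Rate on top 1: 0.102. F: 1.12 > 0.102 → include.
Rate on top 2: 0.1756. G: 0.944 > 0.1756 → include.
Rate on top 3: 0.3432. E: 0.516 > 0.3432 → include.
Rate on top 4: 0.3776. A: 0.435 > 0.3776 → include.
Optimal diet: D, F, G, E, A — 5 of 5 types.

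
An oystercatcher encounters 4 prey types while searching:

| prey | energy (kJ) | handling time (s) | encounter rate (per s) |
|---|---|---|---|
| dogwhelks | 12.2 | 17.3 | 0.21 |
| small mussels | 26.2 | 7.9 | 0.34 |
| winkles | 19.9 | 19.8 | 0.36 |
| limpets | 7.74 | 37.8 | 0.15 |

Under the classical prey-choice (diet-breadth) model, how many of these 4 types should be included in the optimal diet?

Profitabilities (E/h, kJ/s): small mussels 3.32, winkles 1.01, dogwhelks 0.705, limpets 0.205. Add prey in this order while the next type's profitability exceeds the intake rate on those already taken.
Rate on top 1: 2.417. winkles: 1.01 < 2.417 → exclude; stop.
Optimal diet: small mussels — 1 of 4 types.

1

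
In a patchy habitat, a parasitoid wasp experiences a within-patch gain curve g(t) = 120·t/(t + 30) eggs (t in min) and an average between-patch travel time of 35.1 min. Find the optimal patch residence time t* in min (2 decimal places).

32.45 min

Optimal t* satisfies g'(t*) = g(t*)/(T + t*).
g'(t) = 120·30/(t + 30)². Setting 120·30/(t+30)² = 120t/[(t+30)(35.1+t)] gives 30(35.1+t) = t(t+30), so t² = 30×35.1 = 1053.
t* = √1053 = 32.45 min.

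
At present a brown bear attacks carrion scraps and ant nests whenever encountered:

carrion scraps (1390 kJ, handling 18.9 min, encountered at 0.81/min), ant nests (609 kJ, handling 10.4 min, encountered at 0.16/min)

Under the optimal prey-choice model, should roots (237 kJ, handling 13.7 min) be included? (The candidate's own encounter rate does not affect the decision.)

Intake rate on the current diet: R = (0.81×1390 + 0.16×609) / (1 + 0.81×18.9 + 0.16×10.4) = 1223/17.97 = 68.07 kJ/min.
roots: E/h = 237/13.7 = 17.3 kJ/min.
Since 17.3 < R, time spent handling roots is better spent searching.

No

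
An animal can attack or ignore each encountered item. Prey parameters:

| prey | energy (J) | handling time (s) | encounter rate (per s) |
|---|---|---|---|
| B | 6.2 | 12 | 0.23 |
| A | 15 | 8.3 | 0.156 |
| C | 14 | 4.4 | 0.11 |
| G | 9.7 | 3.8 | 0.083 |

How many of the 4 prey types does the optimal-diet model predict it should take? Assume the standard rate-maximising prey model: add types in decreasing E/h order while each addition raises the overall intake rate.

Profitabilities (E/h, J/s): C 3.18, G 2.55, A 1.81, B 0.517. Add prey in this order while the next type's profitability exceeds the intake rate on those already taken.
Rate on top 1: 1.038. G: 2.55 > 1.038 → include.
Rate on top 2: 1.303. A: 1.81 > 1.303 → include.
Rate on top 3: 1.514. B: 0.517 < 1.514 → exclude; stop.
Optimal diet: C, G, A — 3 of 4 types.

3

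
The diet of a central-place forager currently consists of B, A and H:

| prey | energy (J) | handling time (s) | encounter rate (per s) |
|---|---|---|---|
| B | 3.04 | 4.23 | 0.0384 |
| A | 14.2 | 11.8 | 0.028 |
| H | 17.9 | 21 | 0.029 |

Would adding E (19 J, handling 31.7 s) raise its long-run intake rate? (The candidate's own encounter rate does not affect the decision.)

Current rate: (0.0384×3.04 + 0.028×14.2 + 0.029×17.9)/(1 + 0.0384×4.23 + 0.028×11.8 + 0.029×21) = 0.4917 J/s.
Profitability of E: 19/31.7 = 0.5994 J/s.
Since 0.5994 > R, including E increases the long-run rate.

Yes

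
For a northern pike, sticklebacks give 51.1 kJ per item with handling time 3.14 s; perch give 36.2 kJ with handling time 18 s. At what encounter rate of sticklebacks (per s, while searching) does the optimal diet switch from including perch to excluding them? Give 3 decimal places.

At the threshold, the rate on sticklebacks alone equals the profitability of perch: λ·51.1/(1 + λ·3.14) = 36.2/18 = 2.011.
Rearranging, λ(51.1 − 2.011×3.14) = 2.011, so λ = 2.011/44.79 = 0.04491 per s.

0.045 per s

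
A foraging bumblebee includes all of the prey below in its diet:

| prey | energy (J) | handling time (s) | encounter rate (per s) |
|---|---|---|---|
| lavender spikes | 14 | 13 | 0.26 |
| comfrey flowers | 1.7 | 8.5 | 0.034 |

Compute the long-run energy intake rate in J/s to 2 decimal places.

0.79 J/s

R = Σλ_iE_i / (1 + Σλ_ih_i)
Numerator: 0.26×14 + 0.034×1.7 = 3.698
Denominator: 1 + 0.26×13 + 0.034×8.5 = 4.669
R = 3.698/4.669 = 0.792 J/s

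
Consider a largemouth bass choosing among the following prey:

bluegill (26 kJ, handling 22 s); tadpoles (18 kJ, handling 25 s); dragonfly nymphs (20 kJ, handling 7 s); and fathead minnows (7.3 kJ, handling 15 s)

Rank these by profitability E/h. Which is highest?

dragonfly nymphs

Profitability E/h (kJ/s): bluegill = 26/22 = 1.18, tadpoles = 18/25 = 0.72, dragonfly nymphs = 20/7 = 2.86, fathead minnows = 7.3/15 = 0.487.
Ranked: dragonfly nymphs > bluegill > tadpoles > fathead minnows.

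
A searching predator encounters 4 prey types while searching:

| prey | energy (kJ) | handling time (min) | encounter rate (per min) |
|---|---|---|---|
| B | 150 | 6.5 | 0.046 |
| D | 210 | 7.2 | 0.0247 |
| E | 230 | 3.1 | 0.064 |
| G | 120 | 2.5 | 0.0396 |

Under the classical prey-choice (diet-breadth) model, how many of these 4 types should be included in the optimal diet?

4

Rank by E/h (kJ/min): E 74.2, G 48, D 29.2, B 23.1. Include each in turn until the next type's E/h falls below the running intake rate.
Rate on top 1: 12.28. G: 48 > 12.28 → include.
Rate on top 2: 15.01. D: 29.2 > 15.01 → include.
Rate on top 3: 16.72. B: 23.1 > 16.72 → include.
Optimal diet: E, G, D, B — 4 of 4 types.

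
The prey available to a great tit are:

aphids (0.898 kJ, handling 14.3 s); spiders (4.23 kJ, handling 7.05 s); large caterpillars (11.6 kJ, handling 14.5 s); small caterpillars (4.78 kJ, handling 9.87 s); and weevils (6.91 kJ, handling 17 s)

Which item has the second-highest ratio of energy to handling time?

spiders

In descending order of E/h:
large caterpillars: 11.6/14.5 = 0.8 kJ/s
spiders: 4.23/7.05 = 0.6 kJ/s
small caterpillars: 4.78/9.87 = 0.484 kJ/s
weevils: 6.91/17 = 0.406 kJ/s
aphids: 0.898/14.3 = 0.0628 kJ/s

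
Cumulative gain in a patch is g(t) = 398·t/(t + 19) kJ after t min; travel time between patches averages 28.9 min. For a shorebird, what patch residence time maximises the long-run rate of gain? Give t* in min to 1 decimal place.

Maximise g(t)/(T+t): set derivative to zero → g'(t)(T+t) = g(t).
g'(t) = 398·19/(t + 19)². Setting 398·19/(t+19)² = 398t/[(t+19)(28.9+t)] gives 19(28.9+t) = t(t+19), so t² = 19×28.9 = 549.1.
t* = √549.1 = 23.43 min.

23.4 min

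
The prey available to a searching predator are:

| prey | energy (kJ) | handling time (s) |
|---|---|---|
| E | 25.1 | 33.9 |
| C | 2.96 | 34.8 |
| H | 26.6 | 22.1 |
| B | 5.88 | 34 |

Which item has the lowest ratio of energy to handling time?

C

In descending order of E/h:
H: 26.6/22.1 = 1.2 kJ/s
E: 25.1/33.9 = 0.74 kJ/s
B: 5.88/34 = 0.173 kJ/s
C: 2.96/34.8 = 0.0851 kJ/s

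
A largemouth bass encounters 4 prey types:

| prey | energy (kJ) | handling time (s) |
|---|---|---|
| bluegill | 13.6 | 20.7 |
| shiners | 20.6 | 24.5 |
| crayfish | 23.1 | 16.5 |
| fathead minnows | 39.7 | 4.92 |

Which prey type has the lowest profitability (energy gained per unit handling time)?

Profitability E/h (kJ/s): bluegill = 13.6/20.7 = 0.657, shiners = 20.6/24.5 = 0.841, crayfish = 23.1/16.5 = 1.4, fathead minnows = 39.7/4.92 = 8.07.
Ranked: fathead minnows > crayfish > shiners > bluegill.

bluegill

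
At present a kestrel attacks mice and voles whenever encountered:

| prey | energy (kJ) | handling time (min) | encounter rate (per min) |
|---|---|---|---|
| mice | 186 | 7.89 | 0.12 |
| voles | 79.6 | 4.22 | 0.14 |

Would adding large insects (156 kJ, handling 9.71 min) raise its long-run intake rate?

On mice and voles alone, R = ΣλE/(1+Σλh) = 33.46/2.538 = 13.19 kJ/min.
Profitability of large insects: 156/9.71 = 16.07 kJ/min.
Since 16.07 > R, including large insects increases the long-run rate.

Yes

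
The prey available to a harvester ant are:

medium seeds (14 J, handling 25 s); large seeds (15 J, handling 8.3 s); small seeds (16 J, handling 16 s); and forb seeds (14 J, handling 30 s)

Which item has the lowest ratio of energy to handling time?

Profitability E/h (J/s): medium seeds = 14/25 = 0.56, large seeds = 15/8.3 = 1.81, small seeds = 16/16 = 1, forb seeds = 14/30 = 0.467.
Ranked: large seeds > small seeds > medium seeds > forb seeds.

forb seeds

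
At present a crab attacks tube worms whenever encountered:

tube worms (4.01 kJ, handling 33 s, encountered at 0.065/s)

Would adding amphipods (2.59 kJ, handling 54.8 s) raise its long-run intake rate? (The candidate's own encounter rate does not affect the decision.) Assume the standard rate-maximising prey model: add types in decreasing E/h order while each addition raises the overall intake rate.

No

On tube worms alone, R = ΣλE/(1+Σλh) = 0.2606/3.145 = 0.08288 kJ/s.
amphipods: E/h = 2.59/54.8 = 0.04726 kJ/s.
0.04726 < 0.08288, so adding amphipods would lower the average — exclude it.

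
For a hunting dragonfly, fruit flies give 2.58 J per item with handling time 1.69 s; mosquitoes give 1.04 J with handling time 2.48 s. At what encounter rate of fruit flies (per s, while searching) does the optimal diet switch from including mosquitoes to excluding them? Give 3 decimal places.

The zero-one rule: include mosquitoes iff E₂/h₂ > λE₁/(1+λh₁). Equality gives the switch point.
λE₁h₂ = E₂ + λE₂h₁ ⇒ λ = E₂/(E₁h₂ − E₂h₁) = 1.04/(6.398 − 1.758) = 0.2241 per s.

0.224 per s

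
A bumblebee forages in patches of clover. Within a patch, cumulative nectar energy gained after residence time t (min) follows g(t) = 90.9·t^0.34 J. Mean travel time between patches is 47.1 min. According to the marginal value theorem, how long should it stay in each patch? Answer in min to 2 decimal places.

Maximise g(t)/(T+t): set derivative to zero → g'(t)(T+t) = g(t).
g'(t) = 0.34·90.9·t^-0.66. Setting 0.34·90.9·t^-0.66 = 90.9·t^0.34/(47.1+t) gives 0.34(47.1+t) = t, so 0.66·t = 0.34×47.1.
t* = 0.34×47.1/0.66 = 24.26 min.

24.26 min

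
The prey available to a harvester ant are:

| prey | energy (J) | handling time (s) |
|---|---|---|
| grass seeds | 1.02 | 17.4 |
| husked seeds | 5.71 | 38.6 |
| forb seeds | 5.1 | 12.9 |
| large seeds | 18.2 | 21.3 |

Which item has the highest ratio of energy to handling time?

Profitability E/h (J/s): grass seeds = 1.02/17.4 = 0.0586, husked seeds = 5.71/38.6 = 0.148, forb seeds = 5.1/12.9 = 0.395, large seeds = 18.2/21.3 = 0.854.
Ranked: large seeds > forb seeds > husked seeds > grass seeds.

large seeds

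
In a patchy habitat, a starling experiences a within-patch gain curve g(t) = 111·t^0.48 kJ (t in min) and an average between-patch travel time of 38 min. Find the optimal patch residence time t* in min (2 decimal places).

35.08 min

By the marginal value theorem, leave when the instantaneous gain rate g'(t) equals the habitat-wide average g(t)/(T + t).
g'(t) = 0.48·111·t^-0.52. Setting 0.48·111·t^-0.52 = 111·t^0.48/(38+t) gives 0.48(38+t) = t, so 0.52·t = 0.48×38.
t* = 0.48×38/0.52 = 35.08 min.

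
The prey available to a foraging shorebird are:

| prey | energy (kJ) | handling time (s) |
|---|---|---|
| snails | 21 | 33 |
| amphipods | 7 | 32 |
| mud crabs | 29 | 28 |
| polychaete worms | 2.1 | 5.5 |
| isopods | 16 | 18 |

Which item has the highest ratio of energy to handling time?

mud crabs

Profitability E/h (kJ/s): snails = 21/33 = 0.636, amphipods = 7/32 = 0.219, mud crabs = 29/28 = 1.04, polychaete worms = 2.1/5.5 = 0.382, isopods = 16/18 = 0.889.
Ranked: mud crabs > isopods > snails > polychaete worms > amphipods.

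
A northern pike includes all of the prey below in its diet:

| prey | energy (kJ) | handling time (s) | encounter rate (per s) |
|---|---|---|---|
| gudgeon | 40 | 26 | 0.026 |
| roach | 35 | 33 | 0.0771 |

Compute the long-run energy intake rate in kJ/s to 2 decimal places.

R = (0.026×40 + 0.0771×35) / (1 + 0.026×26 + 0.0771×33) = 3.739/4.22 = 0.8858 kJ/s.

0.89 kJ/s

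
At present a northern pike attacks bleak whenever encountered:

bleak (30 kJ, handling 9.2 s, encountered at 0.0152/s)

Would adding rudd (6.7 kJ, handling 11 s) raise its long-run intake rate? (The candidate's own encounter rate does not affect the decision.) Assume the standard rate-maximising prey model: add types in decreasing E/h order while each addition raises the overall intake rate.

Intake rate on the current diet: R = (0.0152×30) / (1 + 0.0152×9.2) = 0.456/1.14 = 0.4001 kJ/s.
Profitability of rudd: 6.7/11 = 0.6091 kJ/s.
0.6091 > 0.4001, so adding rudd raises the average — include it.

Yes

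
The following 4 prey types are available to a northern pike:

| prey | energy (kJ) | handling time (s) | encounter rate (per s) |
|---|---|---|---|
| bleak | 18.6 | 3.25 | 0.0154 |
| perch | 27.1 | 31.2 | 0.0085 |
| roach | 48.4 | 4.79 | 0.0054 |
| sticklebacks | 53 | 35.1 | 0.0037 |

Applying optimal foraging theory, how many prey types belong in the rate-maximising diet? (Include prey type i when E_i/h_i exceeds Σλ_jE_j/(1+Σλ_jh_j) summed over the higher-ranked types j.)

4

Rank by E/h (kJ/s): roach 10.1, bleak 5.72, sticklebacks 1.51, perch 0.869. Include each in turn until the next type's E/h falls below the running intake rate.
Rate on top 1: 0.2548. bleak: 5.72 > 0.2548 → include.
Rate on top 2: 0.5091. sticklebacks: 1.51 > 0.5091 → include.
Rate on top 3: 0.6169. perch: 0.869 > 0.6169 → include.
Optimal diet: roach, bleak, sticklebacks, perch — 4 of 4 types.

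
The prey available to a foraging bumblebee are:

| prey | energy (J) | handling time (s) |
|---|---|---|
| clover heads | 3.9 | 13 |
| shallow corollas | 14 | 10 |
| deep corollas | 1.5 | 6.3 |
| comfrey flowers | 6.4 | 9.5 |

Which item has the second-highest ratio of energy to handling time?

In descending order of E/h:
shallow corollas: 14/10 = 1.4 J/s
comfrey flowers: 6.4/9.5 = 0.674 J/s
clover heads: 3.9/13 = 0.3 J/s
deep corollas: 1.5/6.3 = 0.238 J/s

comfrey flowers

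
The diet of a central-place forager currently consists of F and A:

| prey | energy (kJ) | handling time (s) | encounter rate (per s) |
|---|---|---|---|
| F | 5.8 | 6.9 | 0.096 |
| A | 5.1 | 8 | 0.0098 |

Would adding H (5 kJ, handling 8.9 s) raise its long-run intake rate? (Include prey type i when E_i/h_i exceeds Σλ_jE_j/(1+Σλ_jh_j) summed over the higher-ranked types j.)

Yes

Intake rate on the current diet: R = (0.096×5.8 + 0.0098×5.1) / (1 + 0.096×6.9 + 0.0098×8) = 0.6068/1.741 = 0.3486 kJ/s.
Profitability of H: 5/8.9 = 0.5618 kJ/s.
0.5618 > 0.3486, so adding H raises the average — include it.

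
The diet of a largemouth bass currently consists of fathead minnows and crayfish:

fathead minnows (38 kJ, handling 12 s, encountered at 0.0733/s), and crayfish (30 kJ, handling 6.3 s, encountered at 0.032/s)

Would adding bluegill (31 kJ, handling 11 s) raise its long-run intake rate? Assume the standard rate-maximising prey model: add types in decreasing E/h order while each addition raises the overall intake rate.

Yes

Current rate: (0.0733×38 + 0.032×30)/(1 + 0.0733×12 + 0.032×6.3) = 1.8 kJ/s.
bluegill: E/h = 31/11 = 2.818 kJ/s.
2.818 > 1.8, so adding bluegill raises the average — include it.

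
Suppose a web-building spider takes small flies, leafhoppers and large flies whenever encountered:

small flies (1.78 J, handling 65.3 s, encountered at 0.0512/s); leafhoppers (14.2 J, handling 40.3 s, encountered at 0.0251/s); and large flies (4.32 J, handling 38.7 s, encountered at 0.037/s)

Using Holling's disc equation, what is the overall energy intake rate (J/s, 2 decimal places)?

Energy encountered per unit search time: 0.0512×1.78 + 0.0251×14.2 + 0.037×4.32 = 0.6074 J/s.
Handling time per unit search time: 0.0512×65.3 + 0.0251×40.3 + 0.037×38.7 = 5.787.
Rate = 0.6074/(1 + 5.787) = 0.0895 J/s.

0.09 J/s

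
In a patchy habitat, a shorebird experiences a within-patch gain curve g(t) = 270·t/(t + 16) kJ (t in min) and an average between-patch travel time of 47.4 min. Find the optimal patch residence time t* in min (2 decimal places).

Optimal t* satisfies g'(t*) = g(t*)/(T + t*).
g'(t) = 270·16/(t + 16)². Setting 270·16/(t+16)² = 270t/[(t+16)(47.4+t)] gives 16(47.4+t) = t(t+16), so t² = 16×47.4 = 758.4.
t* = √758.4 = 27.54 min.

27.54 min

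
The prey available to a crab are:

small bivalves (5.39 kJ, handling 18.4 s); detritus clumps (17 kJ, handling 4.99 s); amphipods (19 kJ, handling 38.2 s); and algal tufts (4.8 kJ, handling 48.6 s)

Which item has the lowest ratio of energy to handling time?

Profitability E/h (kJ/s): small bivalves = 5.39/18.4 = 0.293, detritus clumps = 17/4.99 = 3.41, amphipods = 19/38.2 = 0.497, algal tufts = 4.8/48.6 = 0.0988.
Ranked: detritus clumps > amphipods > small bivalves > algal tufts.

algal tufts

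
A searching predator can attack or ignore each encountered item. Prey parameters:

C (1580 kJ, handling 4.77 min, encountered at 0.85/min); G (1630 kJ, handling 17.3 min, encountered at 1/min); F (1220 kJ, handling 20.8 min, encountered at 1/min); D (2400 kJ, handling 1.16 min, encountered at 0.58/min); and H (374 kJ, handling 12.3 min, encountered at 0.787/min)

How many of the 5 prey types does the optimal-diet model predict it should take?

1

E/h in descending order: D 2.07e+03, C 331, G 94.2, F 58.7, H 30.4 kJ/min. The optimal diet is the largest prefix of this list for which every included type satisfies E_i/h_i > R on the types above it.
Rate on top 1: 832.1. C: 331 < 832.1 → exclude; stop.
Optimal diet: D — 1 of 5 types.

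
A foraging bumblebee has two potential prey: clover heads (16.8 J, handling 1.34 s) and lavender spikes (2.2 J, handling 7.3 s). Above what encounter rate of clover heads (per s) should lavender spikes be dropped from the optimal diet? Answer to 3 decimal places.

0.018 per s

The zero-one rule: include lavender spikes iff E₂/h₂ > λE₁/(1+λh₁). Equality gives the switch point.
λE₁h₂ = E₂ + λE₂h₁ ⇒ λ = E₂/(E₁h₂ − E₂h₁) = 2.2/(122.6 − 2.948) = 0.01838 per s.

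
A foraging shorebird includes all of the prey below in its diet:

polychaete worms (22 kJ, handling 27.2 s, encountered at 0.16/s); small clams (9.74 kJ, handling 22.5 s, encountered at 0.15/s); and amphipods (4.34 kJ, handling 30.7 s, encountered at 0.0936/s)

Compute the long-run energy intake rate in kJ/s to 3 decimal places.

Energy encountered per unit search time: 0.16×22 + 0.15×9.74 + 0.0936×4.34 = 5.387 kJ/s.
Handling time per unit search time: 0.16×27.2 + 0.15×22.5 + 0.0936×30.7 = 10.6.
Rate = 5.387/(1 + 10.6) = 0.4644 kJ/s.

0.464 kJ/s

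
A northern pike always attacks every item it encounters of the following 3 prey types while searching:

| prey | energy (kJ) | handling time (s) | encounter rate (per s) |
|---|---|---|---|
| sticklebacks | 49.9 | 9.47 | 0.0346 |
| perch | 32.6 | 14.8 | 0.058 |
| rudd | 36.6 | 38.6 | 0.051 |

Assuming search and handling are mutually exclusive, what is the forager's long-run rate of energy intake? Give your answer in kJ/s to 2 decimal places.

1.32 kJ/s

Energy encountered per unit search time: 0.0346×49.9 + 0.058×32.6 + 0.051×36.6 = 5.484 kJ/s.
Handling time per unit search time: 0.0346×9.47 + 0.058×14.8 + 0.051×38.6 = 3.155.
Rate = 5.484/(1 + 3.155) = 1.32 kJ/s.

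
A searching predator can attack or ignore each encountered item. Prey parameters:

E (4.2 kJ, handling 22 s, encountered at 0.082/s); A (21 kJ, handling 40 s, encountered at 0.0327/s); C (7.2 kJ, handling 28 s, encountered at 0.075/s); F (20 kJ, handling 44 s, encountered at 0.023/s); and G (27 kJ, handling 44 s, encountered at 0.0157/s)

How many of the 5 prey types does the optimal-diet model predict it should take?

E/h in descending order: G 0.614, A 0.525, F 0.455, C 0.257, E 0.191 kJ/s. The optimal diet is the largest prefix of this list for which every included type satisfies E_i/h_i > R on the types above it.
Rate on top 1: 0.2507. A: 0.525 > 0.2507 → include.
Rate on top 2: 0.3703. F: 0.455 > 0.3703 → include.
Rate on top 3: 0.3916. C: 0.257 < 0.3916 → exclude; stop.
Optimal diet: G, A, F — 3 of 5 types.

3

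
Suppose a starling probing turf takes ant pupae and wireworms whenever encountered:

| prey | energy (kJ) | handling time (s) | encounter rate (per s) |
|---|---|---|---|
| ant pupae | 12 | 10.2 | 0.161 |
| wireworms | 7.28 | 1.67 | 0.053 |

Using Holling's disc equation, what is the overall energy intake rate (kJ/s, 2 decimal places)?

0.85 kJ/s

Energy encountered per unit search time: 0.161×12 + 0.053×7.28 = 2.318 kJ/s.
Handling time per unit search time: 0.161×10.2 + 0.053×1.67 = 1.731.
Rate = 2.318/(1 + 1.731) = 0.8488 kJ/s.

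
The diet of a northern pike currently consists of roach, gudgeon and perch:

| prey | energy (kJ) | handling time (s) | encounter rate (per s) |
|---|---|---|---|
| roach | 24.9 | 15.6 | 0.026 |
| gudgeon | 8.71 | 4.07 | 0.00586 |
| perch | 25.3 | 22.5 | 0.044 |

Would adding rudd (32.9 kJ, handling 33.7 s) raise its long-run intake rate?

Intake rate on the current diet: R = (0.026×24.9 + 0.00586×8.71 + 0.044×25.3) / (1 + 0.026×15.6 + 0.00586×4.07 + 0.044×22.5) = 1.812/2.419 = 0.7488 kJ/s.
rudd: E/h = 32.9/33.7 = 0.9763 kJ/s.
0.9763 > 0.7488, so adding rudd raises the average — include it.

Yes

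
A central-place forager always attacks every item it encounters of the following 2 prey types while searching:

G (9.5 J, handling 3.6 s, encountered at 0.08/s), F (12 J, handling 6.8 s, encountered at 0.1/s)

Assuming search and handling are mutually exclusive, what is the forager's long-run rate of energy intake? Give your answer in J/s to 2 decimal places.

R = Σλ_iE_i / (1 + Σλ_ih_i)
Numerator: 0.08×9.5 + 0.1×12 = 1.96
Denominator: 1 + 0.08×3.6 + 0.1×6.8 = 1.968
R = 1.96/1.968 = 0.9959 J/s

1.00 J/s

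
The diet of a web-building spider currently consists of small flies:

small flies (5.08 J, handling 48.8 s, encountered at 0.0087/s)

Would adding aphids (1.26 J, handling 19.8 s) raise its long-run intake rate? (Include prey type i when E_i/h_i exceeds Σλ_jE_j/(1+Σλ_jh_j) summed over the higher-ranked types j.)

Yes

On small flies alone, R = ΣλE/(1+Σλh) = 0.0442/1.425 = 0.03102 J/s.
aphids: E/h = 1.26/19.8 = 0.06364 J/s.
0.06364 > 0.03102, so adding aphids raises the average — include it.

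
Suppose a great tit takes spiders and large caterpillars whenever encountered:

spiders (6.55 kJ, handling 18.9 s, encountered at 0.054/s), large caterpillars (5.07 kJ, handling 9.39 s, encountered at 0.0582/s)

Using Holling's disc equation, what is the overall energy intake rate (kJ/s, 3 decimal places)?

R = (0.054×6.55 + 0.0582×5.07) / (1 + 0.054×18.9 + 0.0582×9.39) = 0.6488/2.567 = 0.2527 kJ/s.

0.253 kJ/s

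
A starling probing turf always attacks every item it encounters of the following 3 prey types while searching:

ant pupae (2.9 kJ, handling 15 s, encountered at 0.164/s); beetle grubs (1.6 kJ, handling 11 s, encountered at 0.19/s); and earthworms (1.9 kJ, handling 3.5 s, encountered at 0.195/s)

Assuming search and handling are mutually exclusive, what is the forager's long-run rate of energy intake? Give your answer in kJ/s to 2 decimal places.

Energy encountered per unit search time: 0.164×2.9 + 0.19×1.6 + 0.195×1.9 = 1.15 kJ/s.
Handling time per unit search time: 0.164×15 + 0.19×11 + 0.195×3.5 = 5.232.
Rate = 1.15/(1 + 5.232) = 0.1845 kJ/s.

0.18 kJ/s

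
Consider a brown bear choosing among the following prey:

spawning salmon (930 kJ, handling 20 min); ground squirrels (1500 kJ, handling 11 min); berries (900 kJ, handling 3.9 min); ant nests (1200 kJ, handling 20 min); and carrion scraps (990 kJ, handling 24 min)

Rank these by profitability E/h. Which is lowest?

carrion scraps

Profitability E/h (kJ/min): spawning salmon = 930/20 = 46.5, ground squirrels = 1500/11 = 136, berries = 900/3.9 = 231, ant nests = 1200/20 = 60, carrion scraps = 990/24 = 41.2.
Ranked: berries > ground squirrels > ant nests > spawning salmon > carrion scraps.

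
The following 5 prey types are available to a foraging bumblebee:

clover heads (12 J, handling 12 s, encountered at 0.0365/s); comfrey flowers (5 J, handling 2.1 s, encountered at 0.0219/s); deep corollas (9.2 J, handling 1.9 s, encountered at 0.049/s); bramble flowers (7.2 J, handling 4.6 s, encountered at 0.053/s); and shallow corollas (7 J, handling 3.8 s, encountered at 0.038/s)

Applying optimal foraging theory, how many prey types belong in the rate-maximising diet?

5

Rank by E/h (J/s): deep corollas 4.84, comfrey flowers 2.38, shallow corollas 1.84, bramble flowers 1.57, clover heads 1. Include each in turn until the next type's E/h falls below the running intake rate.
Rate on top 1: 0.4124. comfrey flowers: 2.38 > 0.4124 → include.
Rate on top 2: 0.4919. shallow corollas: 1.84 > 0.4919 → include.
Rate on top 3: 0.6438. bramble flowers: 1.57 > 0.6438 → include.
Rate on top 4: 0.7909. clover heads: 1 > 0.7909 → include.
Optimal diet: deep corollas, comfrey flowers, shallow corollas, bramble flowers, clover heads — 5 of 5 types.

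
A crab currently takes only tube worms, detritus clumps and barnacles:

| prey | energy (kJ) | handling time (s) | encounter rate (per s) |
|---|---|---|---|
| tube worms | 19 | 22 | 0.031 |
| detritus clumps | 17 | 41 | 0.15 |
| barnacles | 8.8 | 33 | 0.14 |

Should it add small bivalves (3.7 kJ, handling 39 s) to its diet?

No

Current rate: (0.031×19 + 0.15×17 + 0.14×8.8)/(1 + 0.031×22 + 0.15×41 + 0.14×33) = 0.351 kJ/s.
Profitability of small bivalves: 3.7/39 = 0.09487 kJ/s.
Since 0.09487 < R, time spent handling small bivalves is better spent searching.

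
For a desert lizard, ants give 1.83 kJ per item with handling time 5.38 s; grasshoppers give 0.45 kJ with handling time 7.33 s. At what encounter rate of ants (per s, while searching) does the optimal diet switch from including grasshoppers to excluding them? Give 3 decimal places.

At the threshold, the rate on ants alone equals the profitability of grasshoppers: λ·1.83/(1 + λ·5.38) = 0.45/7.33 = 0.06139.
Rearranging, λ(1.83 − 0.06139×5.38) = 0.06139, so λ = 0.06139/1.5 = 0.04094 per s.

0.041 per s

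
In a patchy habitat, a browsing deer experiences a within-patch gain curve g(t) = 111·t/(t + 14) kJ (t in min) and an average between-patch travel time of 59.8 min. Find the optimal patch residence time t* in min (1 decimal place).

Maximise g(t)/(T+t): set derivative to zero → g'(t)(T+t) = g(t).
g'(t) = 111·14/(t + 14)². Setting 111·14/(t+14)² = 111t/[(t+14)(59.8+t)] gives 14(59.8+t) = t(t+14), so t² = 14×59.8 = 837.2.
t* = √837.2 = 28.93 min.

28.9 min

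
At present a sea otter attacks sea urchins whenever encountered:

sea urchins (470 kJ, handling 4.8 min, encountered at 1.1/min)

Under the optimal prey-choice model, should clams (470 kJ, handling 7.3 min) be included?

No

Intake rate on the current diet: R = (1.1×470) / (1 + 1.1×4.8) = 517/6.28 = 82.32 kJ/min.
clams: E/h = 470/7.3 = 64.38 kJ/min.
Since 64.38 < R, time spent handling clams is better spent searching.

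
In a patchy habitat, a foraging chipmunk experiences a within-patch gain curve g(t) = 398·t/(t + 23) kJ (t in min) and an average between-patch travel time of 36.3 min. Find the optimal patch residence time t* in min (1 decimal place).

Optimal t* satisfies g'(t*) = g(t*)/(T + t*).
g'(t) = 398·23/(t + 23)². Setting 398·23/(t+23)² = 398t/[(t+23)(36.3+t)] gives 23(36.3+t) = t(t+23), so t² = 23×36.3 = 834.9.
t* = √834.9 = 28.89 min.

28.9 min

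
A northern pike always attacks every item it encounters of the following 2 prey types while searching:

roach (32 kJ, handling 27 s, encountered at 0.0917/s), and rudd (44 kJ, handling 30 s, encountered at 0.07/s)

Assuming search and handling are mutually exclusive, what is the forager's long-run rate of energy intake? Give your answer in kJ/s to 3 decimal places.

R = (0.0917×32 + 0.07×44) / (1 + 0.0917×27 + 0.07×30) = 6.014/5.576 = 1.079 kJ/s.

1.079 kJ/s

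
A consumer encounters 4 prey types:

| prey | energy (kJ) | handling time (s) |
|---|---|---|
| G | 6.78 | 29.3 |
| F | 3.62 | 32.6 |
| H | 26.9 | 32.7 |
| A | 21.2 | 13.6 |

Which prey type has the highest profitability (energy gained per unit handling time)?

A

In descending order of E/h:
A: 21.2/13.6 = 1.56 kJ/s
H: 26.9/32.7 = 0.823 kJ/s
G: 6.78/29.3 = 0.231 kJ/s
F: 3.62/32.6 = 0.111 kJ/s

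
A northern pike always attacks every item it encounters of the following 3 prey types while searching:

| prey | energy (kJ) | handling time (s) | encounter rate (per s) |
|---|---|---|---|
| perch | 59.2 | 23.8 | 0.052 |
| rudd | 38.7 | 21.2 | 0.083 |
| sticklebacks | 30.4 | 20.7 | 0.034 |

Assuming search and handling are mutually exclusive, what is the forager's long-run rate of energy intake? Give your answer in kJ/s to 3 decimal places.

Energy encountered per unit search time: 0.052×59.2 + 0.083×38.7 + 0.034×30.4 = 7.324 kJ/s.
Handling time per unit search time: 0.052×23.8 + 0.083×21.2 + 0.034×20.7 = 3.701.
Rate = 7.324/(1 + 3.701) = 1.558 kJ/s.

1.558 kJ/s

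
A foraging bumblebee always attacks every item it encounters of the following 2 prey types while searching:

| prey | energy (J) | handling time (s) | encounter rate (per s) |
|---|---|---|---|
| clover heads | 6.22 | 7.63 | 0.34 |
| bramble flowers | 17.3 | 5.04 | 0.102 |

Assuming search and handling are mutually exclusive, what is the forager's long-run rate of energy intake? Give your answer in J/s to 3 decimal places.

0.944 J/s

R = (0.34×6.22 + 0.102×17.3) / (1 + 0.34×7.63 + 0.102×5.04) = 3.879/4.108 = 0.9443 J/s.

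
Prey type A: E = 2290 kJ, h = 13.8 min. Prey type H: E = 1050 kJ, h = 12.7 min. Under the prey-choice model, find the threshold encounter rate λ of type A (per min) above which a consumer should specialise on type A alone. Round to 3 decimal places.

0.072 per min

At the threshold, the rate on type A alone equals the profitability of type H: λ·2290/(1 + λ·13.8) = 1050/12.7 = 82.68.
Rearranging, λ(2290 − 82.68×13.8) = 82.68, so λ = 82.68/1149 = 0.07195 per min.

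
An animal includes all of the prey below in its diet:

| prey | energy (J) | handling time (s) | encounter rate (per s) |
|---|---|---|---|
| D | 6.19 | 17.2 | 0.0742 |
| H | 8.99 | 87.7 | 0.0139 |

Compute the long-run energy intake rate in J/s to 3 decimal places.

0.167 J/s

Energy encountered per unit search time: 0.0742×6.19 + 0.0139×8.99 = 0.5843 J/s.
Handling time per unit search time: 0.0742×17.2 + 0.0139×87.7 = 2.495.
Rate = 0.5843/(1 + 2.495) = 0.1672 J/s.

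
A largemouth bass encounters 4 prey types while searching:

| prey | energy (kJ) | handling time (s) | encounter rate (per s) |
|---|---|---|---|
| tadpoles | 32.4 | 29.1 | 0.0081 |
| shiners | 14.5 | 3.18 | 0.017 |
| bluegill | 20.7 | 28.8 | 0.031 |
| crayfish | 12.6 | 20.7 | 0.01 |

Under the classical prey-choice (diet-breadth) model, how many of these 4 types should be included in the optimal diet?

4

Profitabilities (E/h, kJ/s): shiners 4.56, tadpoles 1.11, bluegill 0.719, crayfish 0.609. Add prey in this order while the next type's profitability exceeds the intake rate on those already taken.
Rate on top 1: 0.2339. tadpoles: 1.11 > 0.2339 → include.
Rate on top 2: 0.3946. bluegill: 0.719 > 0.3946 → include.
Rate on top 3: 0.5272. crayfish: 0.609 > 0.5272 → include.
Optimal diet: shiners, tadpoles, bluegill, crayfish — 4 of 4 types.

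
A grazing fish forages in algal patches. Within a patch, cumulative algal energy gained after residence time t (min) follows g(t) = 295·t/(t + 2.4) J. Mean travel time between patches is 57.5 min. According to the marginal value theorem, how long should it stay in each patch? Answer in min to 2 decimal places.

Optimal t* satisfies g'(t*) = g(t*)/(T + t*).
g'(t) = 295·2.4/(t + 2.4)². Setting 295·2.4/(t+2.4)² = 295t/[(t+2.4)(57.5+t)] gives 2.4(57.5+t) = t(t+2.4), so t² = 2.4×57.5 = 138.
t* = √138 = 11.75 min.

11.75 min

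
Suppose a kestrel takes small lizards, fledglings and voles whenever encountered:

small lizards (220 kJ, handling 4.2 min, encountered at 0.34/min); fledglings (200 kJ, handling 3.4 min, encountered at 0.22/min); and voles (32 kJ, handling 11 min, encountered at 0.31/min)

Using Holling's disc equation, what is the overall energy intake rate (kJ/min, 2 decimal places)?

19.54 kJ/min

R = Σλ_iE_i / (1 + Σλ_ih_i)
Numerator: 0.34×220 + 0.22×200 + 0.31×32 = 128.7
Denominator: 1 + 0.34×4.2 + 0.22×3.4 + 0.31×11 = 6.586
R = 128.7/6.586 = 19.54 kJ/min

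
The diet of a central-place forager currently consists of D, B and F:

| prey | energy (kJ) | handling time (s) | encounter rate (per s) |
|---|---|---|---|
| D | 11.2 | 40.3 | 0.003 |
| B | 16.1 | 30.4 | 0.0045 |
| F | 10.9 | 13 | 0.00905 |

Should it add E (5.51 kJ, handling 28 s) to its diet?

Current rate: (0.003×11.2 + 0.0045×16.1 + 0.00905×10.9)/(1 + 0.003×40.3 + 0.0045×30.4 + 0.00905×13) = 0.1488 kJ/s.
E: E/h = 5.51/28 = 0.1968 kJ/s.
0.1968 > 0.1488, so adding E raises the average — include it.

Yes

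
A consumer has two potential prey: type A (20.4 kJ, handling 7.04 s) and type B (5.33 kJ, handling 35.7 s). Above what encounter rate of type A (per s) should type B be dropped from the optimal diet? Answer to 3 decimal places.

At the threshold, the rate on type A alone equals the profitability of type B: λ·20.4/(1 + λ·7.04) = 5.33/35.7 = 0.1493.
Rearranging, λ(20.4 − 0.1493×7.04) = 0.1493, so λ = 0.1493/19.35 = 0.007716 per s.

0.008 per s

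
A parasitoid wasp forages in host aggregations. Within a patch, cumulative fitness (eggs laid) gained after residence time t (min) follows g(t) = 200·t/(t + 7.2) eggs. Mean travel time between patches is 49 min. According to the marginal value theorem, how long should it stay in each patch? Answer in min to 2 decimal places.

18.78 min

By the marginal value theorem, leave when the instantaneous gain rate g'(t) equals the habitat-wide average g(t)/(T + t).
g'(t) = 200·7.2/(t + 7.2)². Setting 200·7.2/(t+7.2)² = 200t/[(t+7.2)(49+t)] gives 7.2(49+t) = t(t+7.2), so t² = 7.2×49 = 352.8.
t* = √352.8 = 18.78 min.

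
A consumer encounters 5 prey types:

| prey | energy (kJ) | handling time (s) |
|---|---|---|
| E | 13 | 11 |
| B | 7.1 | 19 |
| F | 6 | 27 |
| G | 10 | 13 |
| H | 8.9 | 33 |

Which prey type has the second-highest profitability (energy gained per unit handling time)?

G

In descending order of E/h:
E: 13/11 = 1.18 kJ/s
G: 10/13 = 0.769 kJ/s
B: 7.1/19 = 0.374 kJ/s
H: 8.9/33 = 0.27 kJ/s
F: 6/27 = 0.222 kJ/s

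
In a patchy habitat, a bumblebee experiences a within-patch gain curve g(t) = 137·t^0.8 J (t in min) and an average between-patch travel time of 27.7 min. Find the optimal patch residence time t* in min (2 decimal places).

110.80 min

Optimal t* satisfies g'(t*) = g(t*)/(T + t*).
g'(t) = 0.8·137·t^-0.2. Setting 0.8·137·t^-0.2 = 137·t^0.8/(27.7+t) gives 0.8(27.7+t) = t, so 0.20·t = 0.8×27.7.
t* = 0.8×27.7/0.20 = 110.8 min.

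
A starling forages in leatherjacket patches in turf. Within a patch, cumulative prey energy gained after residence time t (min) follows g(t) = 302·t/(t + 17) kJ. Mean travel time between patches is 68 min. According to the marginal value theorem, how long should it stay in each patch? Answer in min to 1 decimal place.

Optimal t* satisfies g'(t*) = g(t*)/(T + t*).
g'(t) = 302·17/(t + 17)². Setting 302·17/(t+17)² = 302t/[(t+17)(68+t)] gives 17(68+t) = t(t+17), so t² = 17×68 = 1156.
t* = √1156 = 34 min.

34.0 min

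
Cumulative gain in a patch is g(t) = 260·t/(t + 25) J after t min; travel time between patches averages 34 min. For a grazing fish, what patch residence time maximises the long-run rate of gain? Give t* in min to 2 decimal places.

Optimal t* satisfies g'(t*) = g(t*)/(T + t*).
g'(t) = 260·25/(t + 25)². Setting 260·25/(t+25)² = 260t/[(t+25)(34+t)] gives 25(34+t) = t(t+25), so t² = 25×34 = 850.
t* = √850 = 29.15 min.

29.15 min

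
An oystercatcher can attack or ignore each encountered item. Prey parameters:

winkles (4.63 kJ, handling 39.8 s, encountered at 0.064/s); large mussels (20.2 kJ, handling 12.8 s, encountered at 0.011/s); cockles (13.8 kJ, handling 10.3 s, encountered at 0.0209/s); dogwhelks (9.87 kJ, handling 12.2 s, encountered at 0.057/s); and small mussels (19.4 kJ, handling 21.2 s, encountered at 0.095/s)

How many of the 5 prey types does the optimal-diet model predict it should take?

Profitabilities (E/h, kJ/s): large mussels 1.58, cockles 1.34, small mussels 0.915, dogwhelks 0.809, winkles 0.116. Add prey in this order while the next type's profitability exceeds the intake rate on those already taken.
Rate on top 1: 0.1948. cockles: 1.34 > 0.1948 → include.
Rate on top 2: 0.3765. small mussels: 0.915 > 0.3765 → include.
Rate on top 3: 0.6984. dogwhelks: 0.809 > 0.6984 → include.
Rate on top 4: 0.7173. winkles: 0.116 < 0.7173 → exclude; stop.
Optimal diet: large mussels, cockles, small mussels, dogwhelks — 4 of 5 types.

4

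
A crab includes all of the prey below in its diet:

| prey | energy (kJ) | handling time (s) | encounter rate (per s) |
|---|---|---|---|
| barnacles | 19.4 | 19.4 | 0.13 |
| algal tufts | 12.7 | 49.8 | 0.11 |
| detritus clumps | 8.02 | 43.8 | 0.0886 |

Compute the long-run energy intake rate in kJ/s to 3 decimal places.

Energy encountered per unit search time: 0.13×19.4 + 0.11×12.7 + 0.0886×8.02 = 4.63 kJ/s.
Handling time per unit search time: 0.13×19.4 + 0.11×49.8 + 0.0886×43.8 = 11.88.
Rate = 4.63/(1 + 11.88) = 0.3594 kJ/s.

0.359 kJ/s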